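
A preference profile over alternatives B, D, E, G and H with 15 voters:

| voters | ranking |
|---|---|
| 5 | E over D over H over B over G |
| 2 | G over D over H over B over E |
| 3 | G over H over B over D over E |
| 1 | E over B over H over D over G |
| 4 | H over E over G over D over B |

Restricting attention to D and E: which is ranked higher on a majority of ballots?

E

Ballots ranking D above E: 2 + 3 = 5.
Ballots ranking E above D: 15 − 5 = 10.
E wins the head-to-head 10–5.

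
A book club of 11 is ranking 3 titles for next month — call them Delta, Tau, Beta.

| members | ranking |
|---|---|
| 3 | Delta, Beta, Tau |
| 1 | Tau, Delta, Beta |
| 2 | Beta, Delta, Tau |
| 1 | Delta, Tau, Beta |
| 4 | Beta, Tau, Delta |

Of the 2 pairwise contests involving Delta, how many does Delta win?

1

Delta against each rival (11 members):
Delta vs Tau: 6 to 5, Delta.
Delta vs Beta: Beta wins 6–5.
Delta beats Tau; loses to Beta — 1 pairwise win.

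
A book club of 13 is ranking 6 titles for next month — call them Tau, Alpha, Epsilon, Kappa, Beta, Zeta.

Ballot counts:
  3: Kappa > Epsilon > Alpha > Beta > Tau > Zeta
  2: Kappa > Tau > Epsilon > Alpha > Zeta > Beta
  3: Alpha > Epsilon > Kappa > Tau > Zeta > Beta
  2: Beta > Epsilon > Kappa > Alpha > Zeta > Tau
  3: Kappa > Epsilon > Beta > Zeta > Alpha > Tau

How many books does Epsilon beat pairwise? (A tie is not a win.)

4

Epsilon against each rival (13 members):
Epsilon vs Tau: Epsilon preferred on 3+3+2+3 = 11 ballots; Epsilon wins 11–2.
Epsilon vs Alpha: Epsilon wins 10–3.
Epsilon vs Kappa: Epsilon is ranked higher on 3+2 = 5 ballots, Kappa on 8. Kappa wins 8–5.
Epsilon vs Beta: 3+2+3+3 = 11 for Epsilon, 2 for Beta — Epsilon by 11–2.
Epsilon vs Zeta: Epsilon wins 13–0.
Epsilon beats Tau, Alpha, Beta, Zeta; loses to Kappa — 4 pairwise wins.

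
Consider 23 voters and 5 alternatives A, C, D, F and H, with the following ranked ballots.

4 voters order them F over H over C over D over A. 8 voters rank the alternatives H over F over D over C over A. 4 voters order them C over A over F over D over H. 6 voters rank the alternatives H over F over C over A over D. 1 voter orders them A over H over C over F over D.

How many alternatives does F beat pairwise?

F against each rival (23 voters):
F vs A: 18 to 5, F.
F–C: F 18–5.
F vs D: 4+8+4+6+1 = 23 for F, 0 for D — F by 23–0.
F vs H: F is ranked higher on 4+4 = 8 ballots, H on 15. H wins 15–8.
F beats A, C, D; loses to H — 3 pairwise wins.

3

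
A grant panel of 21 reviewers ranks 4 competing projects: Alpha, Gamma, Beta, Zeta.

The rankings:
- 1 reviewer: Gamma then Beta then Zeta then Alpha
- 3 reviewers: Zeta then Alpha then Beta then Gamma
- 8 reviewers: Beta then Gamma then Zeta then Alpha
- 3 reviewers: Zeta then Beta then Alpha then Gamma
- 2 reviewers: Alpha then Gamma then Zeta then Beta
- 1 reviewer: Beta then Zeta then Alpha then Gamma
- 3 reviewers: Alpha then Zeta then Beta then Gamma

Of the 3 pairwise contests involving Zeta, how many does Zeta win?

Zeta against each rival (21 reviewers):
Zeta vs Alpha: Zeta is ranked higher on 1+3+8+3+1 = 16 ballots, Alpha on 5. Zeta wins 16–5.
Zeta vs Gamma: Gamma wins 11–10.
Zeta vs Beta: 11 to 10, Zeta.
Zeta beats Alpha, Beta; loses to Gamma — 2 pairwise wins.

2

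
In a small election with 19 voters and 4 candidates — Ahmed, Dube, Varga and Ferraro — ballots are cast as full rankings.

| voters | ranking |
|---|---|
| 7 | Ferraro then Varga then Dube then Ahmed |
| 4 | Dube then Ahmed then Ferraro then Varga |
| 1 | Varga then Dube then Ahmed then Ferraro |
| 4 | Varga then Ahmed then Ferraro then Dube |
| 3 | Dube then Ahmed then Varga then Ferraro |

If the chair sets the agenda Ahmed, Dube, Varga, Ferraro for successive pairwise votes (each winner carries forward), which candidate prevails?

Round 1: Ahmed vs Dube — 4–15, Dube advances.
Round 2: Dube vs Varga — 7–12, Varga advances.
Round 3: Varga vs Ferraro — 8–11, Ferraro advances.
The agenda winner is Ferraro.

Ferraro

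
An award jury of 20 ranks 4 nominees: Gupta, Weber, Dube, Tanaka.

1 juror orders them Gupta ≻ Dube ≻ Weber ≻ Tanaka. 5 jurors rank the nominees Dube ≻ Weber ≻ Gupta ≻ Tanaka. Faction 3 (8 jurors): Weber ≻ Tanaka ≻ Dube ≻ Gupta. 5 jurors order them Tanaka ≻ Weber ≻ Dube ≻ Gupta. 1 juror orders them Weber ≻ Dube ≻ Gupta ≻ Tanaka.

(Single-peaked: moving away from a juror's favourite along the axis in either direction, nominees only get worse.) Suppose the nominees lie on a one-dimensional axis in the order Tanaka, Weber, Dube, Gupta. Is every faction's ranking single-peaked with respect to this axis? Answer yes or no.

yes

Axis positions: Tanaka=1, Weber=2, Dube=3, Gupta=4.
Faction 1 (peak Gupta at position 4): ranking walks positions 4-3-2-1, expanding outward from the peak — single-peaked.
Faction 2 (peak Dube at position 3): ranking walks positions 3-2-4-1, expanding outward from the peak — single-peaked.
Faction 3 (peak Weber at position 2): ranking walks positions 2-1-3-4, expanding outward from the peak — single-peaked.
Faction 4 (peak Tanaka at position 1): ranking walks positions 1-2-3-4, expanding outward from the peak — single-peaked.
Faction 5 (peak Weber at position 2): ranking walks positions 2-3-4-1, expanding outward from the peak — single-peaked.
Every ranking is single-peaked on this axis.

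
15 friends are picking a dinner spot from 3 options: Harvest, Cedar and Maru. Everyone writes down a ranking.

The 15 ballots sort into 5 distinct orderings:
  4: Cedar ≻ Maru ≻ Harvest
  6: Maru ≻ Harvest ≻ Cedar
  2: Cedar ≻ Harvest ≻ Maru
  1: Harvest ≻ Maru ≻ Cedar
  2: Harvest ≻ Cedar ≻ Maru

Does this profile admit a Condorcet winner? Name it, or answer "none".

Pairwise majorities:
Harvest vs Cedar: 9 to 6, Harvest.
Harvest vs Maru: Harvest is ranked higher on 2+1+2 = 5 ballots, Maru on 10. Maru wins 10–5.
Cedar vs Maru: 8 to 7, Cedar.
No restaurant is unbeaten: Harvest loses to Maru; Cedar loses to Harvest; Maru loses to Cedar. In particular Harvest > Cedar > Maru > Harvest is a majority cycle — no Condorcet winner exists.

none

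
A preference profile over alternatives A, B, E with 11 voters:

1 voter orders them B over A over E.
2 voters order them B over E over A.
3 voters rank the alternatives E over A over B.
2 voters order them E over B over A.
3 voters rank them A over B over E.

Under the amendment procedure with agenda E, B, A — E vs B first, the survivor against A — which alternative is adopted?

A

Round 1: E vs B — 5–6, B advances.
Round 2: B vs A — 5–6, A advances.
A survives the agenda.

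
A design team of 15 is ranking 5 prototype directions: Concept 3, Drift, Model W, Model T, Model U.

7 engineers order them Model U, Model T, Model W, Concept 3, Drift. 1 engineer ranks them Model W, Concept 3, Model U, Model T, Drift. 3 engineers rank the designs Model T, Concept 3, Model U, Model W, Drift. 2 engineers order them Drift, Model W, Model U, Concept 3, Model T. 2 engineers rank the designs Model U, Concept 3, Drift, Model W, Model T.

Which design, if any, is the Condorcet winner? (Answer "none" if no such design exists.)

Model U

Check each pair by majority over 15 ballots:
Concept 3 vs Drift: Concept 3 is ranked higher on 7+1+3+2 = 13 ballots, Drift on 2. Concept 3 wins 13–2.
Concept 3 vs Model W: Model W, 10–5.
Concept 3 vs Model T: Model T, 10–5.
Concept 3 vs Model U: Concept 3 is ranked higher on 1+3 = 4 ballots, Model U on 11. Model U wins 11–4.
Drift–Model W: Model W 11–4.
Drift vs Model T: Drift preferred on 2+2 = 4 ballots; Model T wins 11–4.
Drift vs Model U: Model U wins 13–2.
Model W–Model T: Model T 10–5.
Model W vs Model U: Model W is ranked higher on 1+2 = 3 ballots, Model U on 12. Model U wins 12–3.
Model T vs Model U: Model T preferred on 3 ballots; Model U wins 12–3.
Model U wins every pairwise contest, so Model U is the Condorcet winner.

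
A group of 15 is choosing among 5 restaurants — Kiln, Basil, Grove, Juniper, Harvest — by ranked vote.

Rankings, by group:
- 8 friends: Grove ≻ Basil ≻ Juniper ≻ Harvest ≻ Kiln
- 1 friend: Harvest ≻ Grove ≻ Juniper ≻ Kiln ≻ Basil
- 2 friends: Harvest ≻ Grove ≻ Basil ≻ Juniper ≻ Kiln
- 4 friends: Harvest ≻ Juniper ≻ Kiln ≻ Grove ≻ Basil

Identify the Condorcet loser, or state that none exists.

Kiln

Head-to-head results (15 friends):
Kiln vs Basil: 1+4 = 5 for Kiln, 10 for Basil — Basil by 10–5.
Kiln vs Grove: Grove wins 11–4.
Kiln vs Juniper: 0 to 15, Juniper.
Kiln–Harvest: Harvest 15–0.
Basil vs Grove: 0 to 15, Grove.
Basil vs Juniper: 8+2 = 10 for Basil, 5 for Juniper — Basil by 10–5.
Basil vs Harvest: Basil preferred on 8 ballots; Basil wins 8–7.
Grove vs Juniper: Grove is ranked higher on 8+1+2 = 11 ballots, Juniper on 4. Grove wins 11–4.
Grove vs Harvest: Grove is ranked higher on 8 ballots, Harvest on 7. Grove wins 8–7.
Juniper–Harvest: Juniper 8–7.
Kiln is beaten in every head-to-head and is the Condorcet loser.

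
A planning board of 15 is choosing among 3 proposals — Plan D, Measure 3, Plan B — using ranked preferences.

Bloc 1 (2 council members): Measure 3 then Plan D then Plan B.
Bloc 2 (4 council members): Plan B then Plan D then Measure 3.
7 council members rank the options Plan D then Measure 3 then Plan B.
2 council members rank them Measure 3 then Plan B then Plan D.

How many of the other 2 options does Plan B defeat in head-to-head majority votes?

0

Plan B against each rival (15 council members):
Plan B vs Plan D: Plan B preferred on 4+2 = 6 ballots; Plan D wins 9–6.
Plan B vs Measure 3: Measure 3 wins 11–4.
Plan B beats no one; loses to Plan D, Measure 3 — 0 pairwise wins.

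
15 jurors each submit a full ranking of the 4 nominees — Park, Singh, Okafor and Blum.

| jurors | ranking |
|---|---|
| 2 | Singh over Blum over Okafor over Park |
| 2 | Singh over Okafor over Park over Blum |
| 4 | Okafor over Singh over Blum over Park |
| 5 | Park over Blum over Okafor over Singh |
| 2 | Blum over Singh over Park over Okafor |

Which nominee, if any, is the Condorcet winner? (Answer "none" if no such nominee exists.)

none

Pairwise majorities:
Park vs Singh: Park is ranked higher on 5 ballots, Singh on 10. Singh wins 10–5.
Park vs Okafor: 7 to 8, Okafor.
Park vs Blum: Park is ranked higher on 2+5 = 7 ballots, Blum on 8. Blum wins 8–7.
Singh vs Okafor: Singh preferred on 2+2+2 = 6 ballots; Okafor wins 9–6.
Singh vs Blum: Singh is ranked higher on 2+2+4 = 8 ballots, Blum on 7. Singh wins 8–7.
Okafor vs Blum: Okafor preferred on 2+4 = 6 ballots; Blum wins 9–6.
Each nominee drops at least one matchup (Park loses to Singh; Singh loses to Okafor; Okafor loses to Blum; Blum loses to Singh); the cycle Singh → Blum → Okafor → Singh rules out a Condorcet winner.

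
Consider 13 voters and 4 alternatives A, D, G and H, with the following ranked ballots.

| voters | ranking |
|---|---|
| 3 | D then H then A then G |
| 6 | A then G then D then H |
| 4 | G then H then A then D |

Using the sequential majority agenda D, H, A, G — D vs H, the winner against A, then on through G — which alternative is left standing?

A

Round 1: D vs H — 9–4, D advances.
Round 2: D vs A — 3–10, A advances.
Round 3: A vs G — 9–4, A advances.
A survives the agenda.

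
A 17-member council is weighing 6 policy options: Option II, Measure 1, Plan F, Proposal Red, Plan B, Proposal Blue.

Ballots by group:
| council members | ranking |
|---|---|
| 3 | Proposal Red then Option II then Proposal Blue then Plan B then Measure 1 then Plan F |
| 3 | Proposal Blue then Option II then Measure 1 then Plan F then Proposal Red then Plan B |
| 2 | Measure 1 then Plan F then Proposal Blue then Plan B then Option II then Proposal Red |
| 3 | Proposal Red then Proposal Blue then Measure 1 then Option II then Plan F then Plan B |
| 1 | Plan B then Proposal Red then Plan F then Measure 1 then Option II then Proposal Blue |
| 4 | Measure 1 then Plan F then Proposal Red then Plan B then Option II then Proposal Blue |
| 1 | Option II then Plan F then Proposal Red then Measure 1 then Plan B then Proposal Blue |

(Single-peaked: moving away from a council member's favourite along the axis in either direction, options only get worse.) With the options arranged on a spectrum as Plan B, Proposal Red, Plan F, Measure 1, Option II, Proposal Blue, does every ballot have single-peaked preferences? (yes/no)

Axis positions: Plan B=1, Proposal Red=2, Plan F=3, Measure 1=4, Option II=5, Proposal Blue=6.
Group 1: ranking walks positions 2-5-6-1-4-3; Option II is ranked above Plan F even though Plan F lies between Option II and the peak Proposal Red on the axis — preferences dip and rise again. Not single-peaked.
Group 2 (peak Proposal Blue at position 6): ranking walks positions 6-5-4-3-2-1, expanding outward from the peak — single-peaked.
Group 3: ranking walks positions 4-3-6-1-5-2; Proposal Blue is ranked above Option II even though Option II lies between Proposal Blue and the peak Measure 1 on the axis — preferences dip and rise again. Not single-peaked.
Group 4: ranking walks positions 2-6-4-5-3-1; Proposal Blue is ranked above Plan F even though Plan F lies between Proposal Blue and the peak Proposal Red on the axis — preferences dip and rise again. Not single-peaked.
Group 5 (peak Plan B at position 1): ranking walks positions 1-2-3-4-5-6, expanding outward from the peak — single-peaked.
Group 6 (peak Measure 1 at position 4): ranking walks positions 4-3-2-1-5-6, expanding outward from the peak — single-peaked.
Group 7: ranking walks positions 5-3-2-4-1-6; Plan F is ranked above Measure 1 even though Measure 1 lies between Plan F and the peak Option II on the axis — preferences dip and rise again. Not single-peaked.
Group 1 violates single-peakedness, so the profile is not single-peaked on this axis.

no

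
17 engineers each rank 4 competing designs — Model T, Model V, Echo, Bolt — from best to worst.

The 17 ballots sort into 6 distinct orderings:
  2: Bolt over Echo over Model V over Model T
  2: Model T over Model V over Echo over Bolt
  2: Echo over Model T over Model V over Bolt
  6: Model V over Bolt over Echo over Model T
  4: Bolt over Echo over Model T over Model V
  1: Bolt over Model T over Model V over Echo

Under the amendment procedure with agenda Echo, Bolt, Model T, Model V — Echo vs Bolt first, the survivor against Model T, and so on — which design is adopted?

Round 1: Echo vs Bolt — 4–13, Bolt advances.
Round 2: Bolt vs Model T — 13–4, Bolt advances.
Round 3: Bolt vs Model V — 7–10, Model V advances.
The agenda winner is Model V.

Model V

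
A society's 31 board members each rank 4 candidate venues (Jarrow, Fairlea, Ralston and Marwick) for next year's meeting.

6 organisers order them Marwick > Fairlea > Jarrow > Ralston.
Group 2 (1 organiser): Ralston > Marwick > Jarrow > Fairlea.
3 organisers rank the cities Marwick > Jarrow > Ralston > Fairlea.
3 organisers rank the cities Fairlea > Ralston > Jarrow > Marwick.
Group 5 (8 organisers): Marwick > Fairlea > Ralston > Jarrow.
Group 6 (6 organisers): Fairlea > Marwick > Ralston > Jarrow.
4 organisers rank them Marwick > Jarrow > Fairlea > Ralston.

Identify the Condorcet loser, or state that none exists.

Pairwise majorities:
Jarrow–Fairlea: Fairlea 23–8.
Jarrow vs Ralston: Jarrow is ranked higher on 6+3+4 = 13 ballots, Ralston on 18. Ralston wins 18–13.
Jarrow vs Marwick: Marwick wins 28–3.
Fairlea vs Ralston: 27 to 4, Fairlea.
Fairlea vs Marwick: 9 to 22, Marwick.
Ralston–Marwick: Marwick 27–4.
Jarrow is beaten in every head-to-head and is the Condorcet loser.

Jarrow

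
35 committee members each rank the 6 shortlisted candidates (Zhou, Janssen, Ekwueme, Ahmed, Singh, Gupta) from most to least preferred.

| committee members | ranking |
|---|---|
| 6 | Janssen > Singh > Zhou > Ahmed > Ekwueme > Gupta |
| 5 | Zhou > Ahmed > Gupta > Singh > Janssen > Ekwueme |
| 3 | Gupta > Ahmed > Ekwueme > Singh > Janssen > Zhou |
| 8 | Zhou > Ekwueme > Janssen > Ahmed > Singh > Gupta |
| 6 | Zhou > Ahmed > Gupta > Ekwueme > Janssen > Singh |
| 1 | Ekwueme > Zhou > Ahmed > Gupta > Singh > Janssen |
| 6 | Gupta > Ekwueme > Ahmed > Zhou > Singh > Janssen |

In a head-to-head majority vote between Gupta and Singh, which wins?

Gupta

Ballots ranking Gupta above Singh: 5 + 3 + 6 + 1 + 6 = 21.
Ballots ranking Singh above Gupta: 35 − 21 = 14.
Gupta wins the head-to-head 21–14.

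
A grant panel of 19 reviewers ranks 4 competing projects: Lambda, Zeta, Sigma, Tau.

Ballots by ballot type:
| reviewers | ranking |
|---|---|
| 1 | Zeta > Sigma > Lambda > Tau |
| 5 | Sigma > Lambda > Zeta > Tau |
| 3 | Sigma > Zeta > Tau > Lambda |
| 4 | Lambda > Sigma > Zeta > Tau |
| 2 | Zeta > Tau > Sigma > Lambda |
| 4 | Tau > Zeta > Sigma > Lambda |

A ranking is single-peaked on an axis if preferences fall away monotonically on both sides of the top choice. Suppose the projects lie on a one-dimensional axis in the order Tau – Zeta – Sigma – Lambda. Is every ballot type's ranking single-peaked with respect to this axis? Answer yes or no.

Axis positions: Tau=1, Zeta=2, Sigma=3, Lambda=4.
Ballot type 1 (peak Zeta at position 2): ranking walks positions 2-3-4-1, expanding outward from the peak — single-peaked.
Ballot type 2 (peak Sigma at position 3): ranking walks positions 3-4-2-1, expanding outward from the peak — single-peaked.
Ballot type 3 (peak Sigma at position 3): ranking walks positions 3-2-1-4, expanding outward from the peak — single-peaked.
Ballot type 4 (peak Lambda at position 4): ranking walks positions 4-3-2-1, expanding outward from the peak — single-peaked.
Ballot type 5 (peak Zeta at position 2): ranking walks positions 2-1-3-4, expanding outward from the peak — single-peaked.
Ballot type 6 (peak Tau at position 1): ranking walks positions 1-2-3-4, expanding outward from the peak — single-peaked.
Every ranking is single-peaked on this axis.

yes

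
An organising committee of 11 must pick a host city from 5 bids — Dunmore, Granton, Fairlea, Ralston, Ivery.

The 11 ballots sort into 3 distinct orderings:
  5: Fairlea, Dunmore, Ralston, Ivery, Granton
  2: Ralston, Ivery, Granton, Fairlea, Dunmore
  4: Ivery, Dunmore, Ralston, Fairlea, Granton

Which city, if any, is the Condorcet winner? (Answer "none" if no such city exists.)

none

Head-to-head results (11 organisers):
Dunmore vs Granton: Dunmore wins 9–2.
Dunmore vs Fairlea: Fairlea wins 7–4.
Dunmore–Ralston: Dunmore 9–2.
Dunmore vs Ivery: Ivery, 6–5.
Granton–Fairlea: Fairlea 9–2.
Granton vs Ralston: Ralston wins 11–0.
Granton vs Ivery: Ivery, 11–0.
Fairlea vs Ralston: Ralston, 6–5.
Fairlea vs Ivery: Ivery, 6–5.
Ralston vs Ivery: Ralston, 7–4.
No city is unbeaten: Dunmore loses to Fairlea; Granton loses to Dunmore; Fairlea loses to Ralston; Ralston loses to Dunmore; Ivery loses to Ralston. In particular Dunmore > Ralston > Fairlea > Dunmore is a majority cycle — no Condorcet winner exists.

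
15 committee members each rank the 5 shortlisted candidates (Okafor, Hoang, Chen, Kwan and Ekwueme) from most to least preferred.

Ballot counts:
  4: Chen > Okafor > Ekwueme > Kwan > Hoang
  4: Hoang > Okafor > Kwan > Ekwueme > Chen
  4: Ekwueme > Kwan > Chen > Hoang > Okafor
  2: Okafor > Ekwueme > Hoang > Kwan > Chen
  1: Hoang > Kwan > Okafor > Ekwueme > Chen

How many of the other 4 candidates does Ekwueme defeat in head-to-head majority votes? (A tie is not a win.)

Ekwueme against each rival (15 committee members):
Ekwueme vs Okafor: 4 to 11, Okafor.
Ekwueme vs Hoang: Ekwueme wins 10–5.
Ekwueme vs Chen: Ekwueme wins 11–4.
Ekwueme–Kwan: Ekwueme 10–5.
Ekwueme beats Hoang, Chen, Kwan; loses to Okafor — 3 pairwise wins.

3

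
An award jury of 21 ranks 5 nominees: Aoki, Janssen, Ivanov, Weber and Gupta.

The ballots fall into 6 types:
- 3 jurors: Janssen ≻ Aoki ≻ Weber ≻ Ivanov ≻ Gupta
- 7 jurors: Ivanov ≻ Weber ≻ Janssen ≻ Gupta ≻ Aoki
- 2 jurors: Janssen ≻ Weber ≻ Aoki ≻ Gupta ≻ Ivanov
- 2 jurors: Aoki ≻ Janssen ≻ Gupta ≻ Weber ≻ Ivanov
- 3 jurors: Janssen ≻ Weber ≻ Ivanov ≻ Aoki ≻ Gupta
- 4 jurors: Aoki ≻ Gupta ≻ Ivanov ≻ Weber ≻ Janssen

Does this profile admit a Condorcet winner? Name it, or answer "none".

none

Head-to-head results (21 jurors):
Aoki vs Janssen: Janssen wins 15–6.
Aoki vs Ivanov: Aoki is ranked higher on 3+2+2+4 = 11 ballots, Ivanov on 10. Aoki wins 11–10.
Aoki vs Weber: Weber, 12–9.
Aoki vs Gupta: 14 to 7, Aoki.
Janssen vs Ivanov: 10 to 11, Ivanov.
Janssen vs Weber: Weber wins 11–10.
Janssen vs Gupta: Janssen preferred on 3+7+2+2+3 = 17 ballots; Janssen wins 17–4.
Ivanov–Weber: Ivanov 11–10.
Ivanov vs Gupta: Ivanov is ranked higher on 3+7+3 = 13 ballots, Gupta on 8. Ivanov wins 13–8.
Weber vs Gupta: 3+7+2+3 = 15 for Weber, 6 for Gupta — Weber by 15–6.
Every nominee loses at least once (Aoki loses to Janssen; Janssen loses to Ivanov; Ivanov loses to Aoki; Weber loses to Ivanov; Gupta loses to Aoki). The majority relation contains the cycle Aoki beats Ivanov beats Janssen beats Aoki, so there is no Condorcet winner.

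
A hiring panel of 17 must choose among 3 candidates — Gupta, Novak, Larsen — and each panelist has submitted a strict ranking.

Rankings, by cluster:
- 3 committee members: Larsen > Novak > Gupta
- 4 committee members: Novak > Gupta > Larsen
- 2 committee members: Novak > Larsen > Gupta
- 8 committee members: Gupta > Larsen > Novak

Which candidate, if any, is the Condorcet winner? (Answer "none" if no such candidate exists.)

none

Head-to-head results (17 committee members):
Gupta vs Novak: 8 for Gupta, 9 for Novak — Novak by 9–8.
Gupta vs Larsen: 4+8 = 12 for Gupta, 5 for Larsen — Gupta by 12–5.
Novak vs Larsen: 6 to 11, Larsen.
Each candidate drops at least one matchup (Gupta loses to Novak; Novak loses to Larsen; Larsen loses to Gupta); the cycle Gupta → Larsen → Novak → Gupta rules out a Condorcet winner.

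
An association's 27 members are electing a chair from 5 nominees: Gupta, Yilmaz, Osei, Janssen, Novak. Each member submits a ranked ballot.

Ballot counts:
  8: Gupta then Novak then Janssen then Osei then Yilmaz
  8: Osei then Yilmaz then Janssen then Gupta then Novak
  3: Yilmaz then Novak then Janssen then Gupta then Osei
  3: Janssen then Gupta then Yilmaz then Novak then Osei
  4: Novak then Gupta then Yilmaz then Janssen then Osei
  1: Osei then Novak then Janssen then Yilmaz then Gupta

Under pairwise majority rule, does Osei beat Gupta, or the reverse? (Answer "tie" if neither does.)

Gupta

Ballots ranking Osei above Gupta: 8 + 1 = 9.
Ballots ranking Gupta above Osei: 27 − 9 = 18.
Gupta wins the head-to-head 18–9.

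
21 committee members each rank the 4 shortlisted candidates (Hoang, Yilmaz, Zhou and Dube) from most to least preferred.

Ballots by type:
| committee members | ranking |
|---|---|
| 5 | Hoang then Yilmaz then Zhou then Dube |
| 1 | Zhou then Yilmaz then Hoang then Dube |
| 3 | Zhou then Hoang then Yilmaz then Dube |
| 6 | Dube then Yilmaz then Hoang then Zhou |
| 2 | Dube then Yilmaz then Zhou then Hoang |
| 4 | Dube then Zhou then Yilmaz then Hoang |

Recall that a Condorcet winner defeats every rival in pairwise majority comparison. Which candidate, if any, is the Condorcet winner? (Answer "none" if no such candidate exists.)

Dube

Check each pair by majority over 21 ballots:
Hoang vs Yilmaz: Hoang is ranked higher on 5+3 = 8 ballots, Yilmaz on 13. Yilmaz wins 13–8.
Hoang vs Zhou: Hoang preferred on 5+6 = 11 ballots; Hoang wins 11–10.
Hoang vs Dube: 9 to 12, Dube.
Yilmaz vs Zhou: Yilmaz preferred on 5+6+2 = 13 ballots; Yilmaz wins 13–8.
Yilmaz vs Dube: Dube, 12–9.
Zhou vs Dube: Dube, 12–9.
Dube wins every pairwise contest, so Dube is the Condorcet winner.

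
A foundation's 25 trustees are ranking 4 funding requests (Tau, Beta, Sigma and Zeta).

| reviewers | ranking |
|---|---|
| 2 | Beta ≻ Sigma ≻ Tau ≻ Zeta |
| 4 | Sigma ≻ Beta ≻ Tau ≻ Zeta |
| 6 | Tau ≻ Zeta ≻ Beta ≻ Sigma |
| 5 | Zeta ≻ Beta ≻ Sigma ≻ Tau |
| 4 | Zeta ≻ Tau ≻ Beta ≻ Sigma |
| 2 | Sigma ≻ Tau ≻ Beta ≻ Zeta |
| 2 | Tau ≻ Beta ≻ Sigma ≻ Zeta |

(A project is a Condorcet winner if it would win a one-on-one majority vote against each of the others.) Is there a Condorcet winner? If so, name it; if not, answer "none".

Head-to-head results (25 reviewers):
Tau vs Beta: 6+4+2+2 = 14 for Tau, 11 for Beta — Tau by 14–11.
Tau vs Sigma: 12 to 13, Sigma.
Tau vs Zeta: 2+4+6+2+2 = 16 for Tau, 9 for Zeta — Tau by 16–9.
Beta vs Sigma: Beta is ranked higher on 2+6+5+4+2 = 19 ballots, Sigma on 6. Beta wins 19–6.
Beta vs Zeta: 10 to 15, Zeta.
Sigma vs Zeta: Sigma preferred on 2+4+2+2 = 10 ballots; Zeta wins 15–10.
No project is unbeaten: Tau loses to Sigma; Beta loses to Tau; Sigma loses to Beta; Zeta loses to Tau. In particular Tau beats Beta beats Sigma beats Tau is a majority cycle — no Condorcet winner exists.

none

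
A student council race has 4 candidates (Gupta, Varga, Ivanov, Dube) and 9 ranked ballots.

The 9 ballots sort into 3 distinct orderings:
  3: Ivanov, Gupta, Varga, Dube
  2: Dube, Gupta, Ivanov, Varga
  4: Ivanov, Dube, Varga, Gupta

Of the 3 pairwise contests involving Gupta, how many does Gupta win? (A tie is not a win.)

1

Gupta against each rival (9 voters):
Gupta vs Varga: 3+2 = 5 for Gupta, 4 for Varga — Gupta by 5–4.
Gupta vs Ivanov: 2 to 7, Ivanov.
Gupta vs Dube: Gupta preferred on 3 ballots; Dube wins 6–3.
Gupta beats Varga; loses to Ivanov, Dube — 1 pairwise win.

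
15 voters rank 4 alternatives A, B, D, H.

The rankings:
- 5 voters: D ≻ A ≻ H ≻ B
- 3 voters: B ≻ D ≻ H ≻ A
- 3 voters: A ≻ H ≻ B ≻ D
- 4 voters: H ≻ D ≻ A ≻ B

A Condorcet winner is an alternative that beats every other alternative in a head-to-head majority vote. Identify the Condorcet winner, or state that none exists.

D

Head-to-head results (15 voters):
A–B: A 12–3.
A vs D: D, 12–3.
A–H: A 8–7.
B vs D: B preferred on 3+3 = 6 ballots; D wins 9–6.
B vs H: H wins 12–3.
D–H: D 8–7.
D wins every pairwise contest, so D is the Condorcet winner.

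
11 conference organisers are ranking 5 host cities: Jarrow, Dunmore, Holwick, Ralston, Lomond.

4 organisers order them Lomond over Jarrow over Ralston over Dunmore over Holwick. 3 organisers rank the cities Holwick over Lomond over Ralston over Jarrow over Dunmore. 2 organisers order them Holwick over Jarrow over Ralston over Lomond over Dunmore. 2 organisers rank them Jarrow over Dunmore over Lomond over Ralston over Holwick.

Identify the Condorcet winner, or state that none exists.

Pairwise majorities:
Jarrow vs Dunmore: Jarrow is ranked higher on 4+3+2+2 = 11 ballots, Dunmore on 0. Jarrow wins 11–0.
Jarrow vs Holwick: 6 to 5, Jarrow.
Jarrow vs Ralston: Jarrow is ranked higher on 4+2+2 = 8 ballots, Ralston on 3. Jarrow wins 8–3.
Jarrow vs Lomond: 4 to 7, Lomond.
Dunmore vs Holwick: 4+2 = 6 for Dunmore, 5 for Holwick — Dunmore by 6–5.
Dunmore vs Ralston: 2 for Dunmore, 9 for Ralston — Ralston by 9–2.
Dunmore vs Lomond: Lomond, 9–2.
Holwick vs Ralston: Ralston wins 6–5.
Holwick vs Lomond: Lomond wins 6–5.
Ralston–Lomond: Lomond 9–2.
Only Lomond has no losses; Lomond is the Condorcet winner.

Lomond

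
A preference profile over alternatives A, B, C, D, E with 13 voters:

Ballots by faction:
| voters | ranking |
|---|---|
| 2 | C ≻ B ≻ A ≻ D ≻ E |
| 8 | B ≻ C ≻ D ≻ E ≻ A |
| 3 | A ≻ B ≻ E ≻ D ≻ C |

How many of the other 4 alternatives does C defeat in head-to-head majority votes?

C against each rival (13 voters):
C vs A: C preferred on 2+8 = 10 ballots; C wins 10–3.
C vs B: B, 11–2.
C–D: C 10–3.
C vs E: C wins 10–3.
C beats A, D, E; loses to B — 3 pairwise wins.

3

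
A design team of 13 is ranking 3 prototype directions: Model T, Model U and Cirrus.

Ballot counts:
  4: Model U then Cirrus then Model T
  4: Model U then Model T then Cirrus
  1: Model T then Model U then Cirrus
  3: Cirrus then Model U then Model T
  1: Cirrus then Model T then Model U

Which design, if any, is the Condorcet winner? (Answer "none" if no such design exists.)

Check each pair by majority over 13 ballots:
Model T vs Model U: 2 to 11, Model U.
Model T vs Cirrus: 4+1 = 5 for Model T, 8 for Cirrus — Cirrus by 8–5.
Model U vs Cirrus: Model U is ranked higher on 4+4+1 = 9 ballots, Cirrus on 4. Model U wins 9–4.
Model U wins every pairwise contest, so Model U is the Condorcet winner.

Model U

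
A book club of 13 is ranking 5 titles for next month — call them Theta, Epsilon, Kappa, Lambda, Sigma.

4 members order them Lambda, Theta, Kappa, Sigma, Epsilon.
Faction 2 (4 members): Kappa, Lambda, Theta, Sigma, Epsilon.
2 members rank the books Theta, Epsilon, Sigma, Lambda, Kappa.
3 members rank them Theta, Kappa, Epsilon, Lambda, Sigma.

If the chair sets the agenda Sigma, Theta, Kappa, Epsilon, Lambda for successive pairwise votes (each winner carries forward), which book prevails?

Round 1: Sigma vs Theta — 0–13, Theta advances.
Round 2: Theta vs Kappa — 9–4, Theta advances.
Round 3: Theta vs Epsilon — 13–0, Theta advances.
Round 4: Theta vs Lambda — 5–8, Lambda advances.
Lambda survives the agenda.

Lambda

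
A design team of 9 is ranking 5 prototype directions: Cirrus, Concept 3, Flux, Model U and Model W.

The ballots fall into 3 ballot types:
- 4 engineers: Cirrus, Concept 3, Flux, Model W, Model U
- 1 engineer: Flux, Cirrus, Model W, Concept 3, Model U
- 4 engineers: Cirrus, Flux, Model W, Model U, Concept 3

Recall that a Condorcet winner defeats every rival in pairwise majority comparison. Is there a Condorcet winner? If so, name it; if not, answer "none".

Check each pair by majority over 9 ballots:
Cirrus vs Concept 3: Cirrus, 9–0.
Cirrus vs Flux: Cirrus wins 8–1.
Cirrus vs Model U: Cirrus, 9–0.
Cirrus–Model W: Cirrus 9–0.
Concept 3 vs Flux: Flux, 5–4.
Concept 3 vs Model U: Concept 3, 5–4.
Concept 3 vs Model W: Model W wins 5–4.
Flux–Model U: Flux 9–0.
Flux vs Model W: Flux, 9–0.
Model U vs Model W: Model W wins 9–0.
Only Cirrus has no losses; Cirrus is the Condorcet winner.

Cirrus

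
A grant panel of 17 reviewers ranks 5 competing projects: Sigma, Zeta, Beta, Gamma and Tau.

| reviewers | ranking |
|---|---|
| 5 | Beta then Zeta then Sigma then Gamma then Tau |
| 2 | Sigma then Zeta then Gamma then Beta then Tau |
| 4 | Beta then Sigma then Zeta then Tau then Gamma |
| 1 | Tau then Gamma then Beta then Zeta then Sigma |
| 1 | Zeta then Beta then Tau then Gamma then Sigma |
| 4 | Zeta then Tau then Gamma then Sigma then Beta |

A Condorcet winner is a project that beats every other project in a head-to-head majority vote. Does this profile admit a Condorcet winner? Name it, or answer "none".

Head-to-head results (17 reviewers):
Sigma vs Zeta: 2+4 = 6 for Sigma, 11 for Zeta — Zeta by 11–6.
Sigma vs Beta: 6 to 11, Beta.
Sigma vs Gamma: 11 to 6, Sigma.
Sigma vs Tau: 11 to 6, Sigma.
Zeta vs Beta: 2+1+4 = 7 for Zeta, 10 for Beta — Beta by 10–7.
Zeta vs Gamma: Zeta, 16–1.
Zeta vs Tau: Zeta wins 16–1.
Beta vs Gamma: 10 to 7, Beta.
Beta vs Tau: Beta, 12–5.
Gamma vs Tau: Gamma is ranked higher on 5+2 = 7 ballots, Tau on 10. Tau wins 10–7.
Beta wins every pairwise contest, so Beta is the Condorcet winner.

Beta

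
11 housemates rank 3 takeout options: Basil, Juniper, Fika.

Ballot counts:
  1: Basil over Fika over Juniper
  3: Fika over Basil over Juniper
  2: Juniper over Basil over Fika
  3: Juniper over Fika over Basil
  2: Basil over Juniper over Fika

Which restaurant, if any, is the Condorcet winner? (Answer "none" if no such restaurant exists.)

none

Check each pair by majority over 11 ballots:
Basil vs Juniper: 1+3+2 = 6 for Basil, 5 for Juniper — Basil by 6–5.
Basil vs Fika: 5 to 6, Fika.
Juniper vs Fika: 7 to 4, Juniper.
Each restaurant drops at least one matchup (Basil loses to Fika; Juniper loses to Basil; Fika loses to Juniper); the cycle Basil → Juniper → Fika → Basil rules out a Condorcet winner.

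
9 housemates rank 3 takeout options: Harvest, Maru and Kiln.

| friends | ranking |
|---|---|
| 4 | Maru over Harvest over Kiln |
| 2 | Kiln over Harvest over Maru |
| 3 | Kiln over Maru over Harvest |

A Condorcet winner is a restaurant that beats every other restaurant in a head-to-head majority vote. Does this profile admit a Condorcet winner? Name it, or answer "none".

Kiln

Pairwise majorities:
Harvest vs Maru: Maru, 7–2.
Harvest–Kiln: Kiln 5–4.
Maru vs Kiln: Kiln, 5–4.
Kiln wins every pairwise contest, so Kiln is the Condorcet winner.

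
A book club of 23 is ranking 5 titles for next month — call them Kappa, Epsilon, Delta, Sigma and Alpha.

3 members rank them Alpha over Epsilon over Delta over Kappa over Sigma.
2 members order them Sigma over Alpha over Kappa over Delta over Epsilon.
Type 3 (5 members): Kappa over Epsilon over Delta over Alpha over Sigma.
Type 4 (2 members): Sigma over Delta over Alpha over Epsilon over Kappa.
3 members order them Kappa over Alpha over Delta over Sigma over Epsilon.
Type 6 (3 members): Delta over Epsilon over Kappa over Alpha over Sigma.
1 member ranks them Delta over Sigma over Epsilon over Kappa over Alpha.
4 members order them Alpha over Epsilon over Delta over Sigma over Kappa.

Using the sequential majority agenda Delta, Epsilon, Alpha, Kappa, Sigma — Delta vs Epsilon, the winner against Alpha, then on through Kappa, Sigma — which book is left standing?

Round 1: Delta vs Epsilon — 11–12, Epsilon advances.
Round 2: Epsilon vs Alpha — 9–14, Alpha advances.
Round 3: Alpha vs Kappa — 11–12, Kappa advances.
Round 4: Kappa vs Sigma — 14–9, Kappa advances.
The agenda winner is Kappa.

Kappa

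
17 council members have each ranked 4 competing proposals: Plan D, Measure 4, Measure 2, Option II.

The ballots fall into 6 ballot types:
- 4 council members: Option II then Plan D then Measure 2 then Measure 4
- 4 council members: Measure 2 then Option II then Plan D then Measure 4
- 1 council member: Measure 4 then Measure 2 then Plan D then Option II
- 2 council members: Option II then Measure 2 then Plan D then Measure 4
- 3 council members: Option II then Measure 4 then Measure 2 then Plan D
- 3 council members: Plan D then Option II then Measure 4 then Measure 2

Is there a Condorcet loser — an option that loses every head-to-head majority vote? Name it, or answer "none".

Measure 4

Head-to-head results (17 council members):
Plan D vs Measure 4: Plan D, 13–4.
Plan D vs Measure 2: 7 to 10, Measure 2.
Plan D vs Option II: 1+3 = 4 for Plan D, 13 for Option II — Option II by 13–4.
Measure 4 vs Measure 2: 1+3+3 = 7 for Measure 4, 10 for Measure 2 — Measure 2 by 10–7.
Measure 4 vs Option II: 1 to 16, Option II.
Measure 2 vs Option II: Measure 2 preferred on 4+1 = 5 ballots; Option II wins 12–5.
Measure 4 loses to every other option — it is the Condorcet loser.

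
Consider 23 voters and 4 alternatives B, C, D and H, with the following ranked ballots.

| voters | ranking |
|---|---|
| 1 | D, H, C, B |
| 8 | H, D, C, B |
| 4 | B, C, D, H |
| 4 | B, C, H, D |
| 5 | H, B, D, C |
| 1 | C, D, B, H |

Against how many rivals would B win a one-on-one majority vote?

B against each rival (23 voters):
B vs C: B wins 13–10.
B vs D: B is ranked higher on 4+4+5 = 13 ballots, D on 10. B wins 13–10.
B vs H: H wins 14–9.
B beats C, D; loses to H — 2 pairwise wins.

2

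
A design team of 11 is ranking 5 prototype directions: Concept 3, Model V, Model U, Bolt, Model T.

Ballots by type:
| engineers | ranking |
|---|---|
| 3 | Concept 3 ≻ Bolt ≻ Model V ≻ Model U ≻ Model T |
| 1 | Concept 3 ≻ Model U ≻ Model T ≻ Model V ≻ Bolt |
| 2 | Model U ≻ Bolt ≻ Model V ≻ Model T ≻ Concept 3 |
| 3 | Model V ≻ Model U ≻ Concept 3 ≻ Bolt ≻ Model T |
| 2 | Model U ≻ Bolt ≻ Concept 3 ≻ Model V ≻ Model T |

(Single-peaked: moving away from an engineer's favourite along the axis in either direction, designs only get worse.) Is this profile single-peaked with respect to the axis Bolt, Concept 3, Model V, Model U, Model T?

no

Axis positions: Bolt=1, Concept 3=2, Model V=3, Model U=4, Model T=5.
Type 1 (peak Concept 3 at position 2): ranking walks positions 2-1-3-4-5, expanding outward from the peak — single-peaked.
Type 2: ranking walks positions 2-4-5-3-1; Model U is ranked above Model V even though Model V lies between Model U and the peak Concept 3 on the axis — preferences dip and rise again. Not single-peaked.
Type 3: ranking walks positions 4-1-3-5-2; Bolt is ranked above Model V even though Model V lies between Bolt and the peak Model U on the axis — preferences dip and rise again. Not single-peaked.
Type 4 (peak Model V at position 3): ranking walks positions 3-4-2-1-5, expanding outward from the peak — single-peaked.
Type 5: ranking walks positions 4-1-2-3-5; Bolt is ranked above Model V even though Model V lies between Bolt and the peak Model U on the axis — preferences dip and rise again. Not single-peaked.
Type 2 violates single-peakedness, so the profile is not single-peaked on this axis.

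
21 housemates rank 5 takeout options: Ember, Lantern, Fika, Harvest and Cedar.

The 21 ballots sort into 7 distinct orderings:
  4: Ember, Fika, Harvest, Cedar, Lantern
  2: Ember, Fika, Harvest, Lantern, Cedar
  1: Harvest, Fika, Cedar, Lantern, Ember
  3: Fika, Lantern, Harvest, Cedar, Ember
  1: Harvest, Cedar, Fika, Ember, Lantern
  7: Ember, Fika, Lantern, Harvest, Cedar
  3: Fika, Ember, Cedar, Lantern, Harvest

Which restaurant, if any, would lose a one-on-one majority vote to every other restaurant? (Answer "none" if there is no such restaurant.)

Cedar

Head-to-head results (21 friends):
Ember vs Lantern: Ember preferred on 4+2+1+7+3 = 17 ballots; Ember wins 17–4.
Ember vs Fika: Ember, 13–8.
Ember–Harvest: Ember 16–5.
Ember vs Cedar: Ember, 16–5.
Lantern vs Fika: Fika, 21–0.
Lantern vs Harvest: 3+7+3 = 13 for Lantern, 8 for Harvest — Lantern by 13–8.
Lantern vs Cedar: Lantern wins 12–9.
Fika vs Harvest: Fika, 19–2.
Fika vs Cedar: Fika wins 20–1.
Harvest vs Cedar: 4+2+1+3+1+7 = 18 for Harvest, 3 for Cedar — Harvest by 18–3.
Cedar is beaten in every head-to-head and is the Condorcet loser.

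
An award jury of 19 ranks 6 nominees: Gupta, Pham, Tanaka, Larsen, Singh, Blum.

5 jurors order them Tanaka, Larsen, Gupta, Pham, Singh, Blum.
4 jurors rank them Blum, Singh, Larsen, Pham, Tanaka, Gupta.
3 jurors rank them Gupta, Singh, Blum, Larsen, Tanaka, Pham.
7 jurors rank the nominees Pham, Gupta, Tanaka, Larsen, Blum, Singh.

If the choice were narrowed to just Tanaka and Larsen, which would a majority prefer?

Ballots ranking Tanaka above Larsen: 5 + 7 = 12.
Ballots ranking Larsen above Tanaka: 19 − 12 = 7.
Tanaka wins the head-to-head 12–7.

Tanaka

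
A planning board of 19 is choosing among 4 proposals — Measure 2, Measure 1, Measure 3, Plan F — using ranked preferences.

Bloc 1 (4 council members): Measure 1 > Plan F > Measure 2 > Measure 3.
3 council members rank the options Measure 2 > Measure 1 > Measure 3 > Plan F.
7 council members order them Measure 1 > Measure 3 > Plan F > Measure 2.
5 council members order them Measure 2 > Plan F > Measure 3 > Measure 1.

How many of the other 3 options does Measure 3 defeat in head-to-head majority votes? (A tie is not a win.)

1

Measure 3 against each rival (19 council members):
Measure 3 vs Measure 2: Measure 2, 12–7.
Measure 3 vs Measure 1: 5 to 14, Measure 1.
Measure 3 vs Plan F: Measure 3 wins 10–9.
Measure 3 beats Plan F; loses to Measure 2, Measure 1 — 1 pairwise win.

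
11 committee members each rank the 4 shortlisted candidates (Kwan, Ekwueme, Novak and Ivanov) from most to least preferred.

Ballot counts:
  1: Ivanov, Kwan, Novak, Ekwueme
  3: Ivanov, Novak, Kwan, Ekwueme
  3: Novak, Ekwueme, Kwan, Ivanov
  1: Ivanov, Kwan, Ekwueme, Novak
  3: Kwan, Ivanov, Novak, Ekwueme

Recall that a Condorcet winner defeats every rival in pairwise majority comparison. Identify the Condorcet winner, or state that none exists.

none

Head-to-head results (11 committee members):
Kwan–Ekwueme: Kwan 8–3.
Kwan vs Novak: Novak, 6–5.
Kwan vs Ivanov: Kwan wins 6–5.
Ekwueme vs Novak: Novak wins 10–1.
Ekwueme vs Ivanov: Ivanov wins 8–3.
Novak–Ivanov: Ivanov 8–3.
Each candidate drops at least one matchup (Kwan loses to Novak; Ekwueme loses to Kwan; Novak loses to Ivanov; Ivanov loses to Kwan); the cycle Kwan → Ivanov → Novak → Kwan rules out a Condorcet winner.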